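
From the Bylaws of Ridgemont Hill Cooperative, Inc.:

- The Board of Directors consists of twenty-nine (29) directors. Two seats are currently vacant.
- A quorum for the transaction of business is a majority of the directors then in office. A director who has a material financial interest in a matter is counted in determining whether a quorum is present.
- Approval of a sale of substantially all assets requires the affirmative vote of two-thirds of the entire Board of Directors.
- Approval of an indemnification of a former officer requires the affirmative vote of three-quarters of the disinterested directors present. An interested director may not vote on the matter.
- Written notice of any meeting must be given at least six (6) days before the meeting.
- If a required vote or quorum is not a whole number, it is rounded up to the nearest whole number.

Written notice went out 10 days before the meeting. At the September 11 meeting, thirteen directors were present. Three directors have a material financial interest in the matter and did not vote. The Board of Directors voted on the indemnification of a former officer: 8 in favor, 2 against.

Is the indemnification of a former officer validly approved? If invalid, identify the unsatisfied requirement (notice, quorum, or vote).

Notice: 10 days given; 6 required (10 ≥ 6). Satisfied.
Quorum: 13 present (interested directors count toward quorum); quorum is 14. Not satisfied.
Vote: the indemnification of a former officer requires three-fourths of the disinterested directors present (13 − 3 = 10). 3/4 of 10 = 7.50, rounded up to 8, so 8 affirmative votes are needed; 8 voted in favor. Satisfied. (Moot — without a quorum no business can be validly transacted.)

Invalid — quorum requirement not satisfied.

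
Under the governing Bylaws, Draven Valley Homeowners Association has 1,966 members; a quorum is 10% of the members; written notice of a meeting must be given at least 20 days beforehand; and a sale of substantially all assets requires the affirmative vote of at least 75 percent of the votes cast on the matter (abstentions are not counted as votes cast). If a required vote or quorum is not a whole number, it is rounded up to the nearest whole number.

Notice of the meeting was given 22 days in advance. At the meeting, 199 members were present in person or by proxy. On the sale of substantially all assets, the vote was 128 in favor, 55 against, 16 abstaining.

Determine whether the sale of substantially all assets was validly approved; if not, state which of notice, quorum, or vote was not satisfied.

Notice: 22 days given; 20 required. Satisfied.
Quorum: 10% of 1,966 = 196.60, rounded up to 197; 199 present. Satisfied.
Vote: requires three-fourths of the votes cast (199 − 16 abstaining = 183); 3/4 of 183 = 137.25, rounded up to 138, so 138 needed; 128 in favor. Not satisfied.

Invalid — vote requirement not satisfied.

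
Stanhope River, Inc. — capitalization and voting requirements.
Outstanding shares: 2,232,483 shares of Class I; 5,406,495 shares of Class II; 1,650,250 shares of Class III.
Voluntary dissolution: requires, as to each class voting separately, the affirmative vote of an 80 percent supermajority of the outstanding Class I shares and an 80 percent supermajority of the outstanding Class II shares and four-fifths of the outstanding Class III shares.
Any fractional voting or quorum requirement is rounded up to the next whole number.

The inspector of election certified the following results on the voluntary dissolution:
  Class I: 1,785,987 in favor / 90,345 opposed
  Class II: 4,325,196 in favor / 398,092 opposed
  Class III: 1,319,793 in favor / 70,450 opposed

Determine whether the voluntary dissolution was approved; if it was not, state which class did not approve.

Class I: 4/5 of 2232483 = 1785986.40, rounded up to 1785987; 1,785,987 required, 1,785,987 in favor — approved.
Class II: 4/5 of 5406495 = 4325196; 4,325,196 required, 4,325,196 in favor — approved.
Class III: 4/5 of 1650250 = 1320200; 1,320,200 required, 1,319,793 in favor — not approved.

Not approved — the Class III shares did not give the required vote.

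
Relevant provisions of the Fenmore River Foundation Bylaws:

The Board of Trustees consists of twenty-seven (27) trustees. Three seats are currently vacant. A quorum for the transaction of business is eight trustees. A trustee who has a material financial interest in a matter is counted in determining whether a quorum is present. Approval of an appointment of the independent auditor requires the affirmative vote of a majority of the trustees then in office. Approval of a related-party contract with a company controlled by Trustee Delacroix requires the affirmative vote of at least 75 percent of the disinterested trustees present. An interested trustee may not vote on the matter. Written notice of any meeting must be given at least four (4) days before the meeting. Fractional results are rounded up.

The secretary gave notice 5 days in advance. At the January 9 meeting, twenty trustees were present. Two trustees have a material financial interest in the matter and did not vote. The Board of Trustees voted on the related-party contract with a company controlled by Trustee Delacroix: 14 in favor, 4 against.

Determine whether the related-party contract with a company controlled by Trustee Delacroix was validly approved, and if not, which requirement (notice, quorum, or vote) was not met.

Valid — all requirements satisfied.

Notice: 5 days given; 4 required (5 ≥ 4). Satisfied.
Quorum: 20 present (interested trustees count toward quorum); quorum is 8. Satisfied.
Vote: the related-party contract with a company controlled by Trustee Delacroix requires three-fourths of the disinterested trustees present (20 − 2 = 18). 3/4 of 18 = 13.50, rounded up to 14, so 14 affirmative votes are needed; 14 voted in favor. Satisfied.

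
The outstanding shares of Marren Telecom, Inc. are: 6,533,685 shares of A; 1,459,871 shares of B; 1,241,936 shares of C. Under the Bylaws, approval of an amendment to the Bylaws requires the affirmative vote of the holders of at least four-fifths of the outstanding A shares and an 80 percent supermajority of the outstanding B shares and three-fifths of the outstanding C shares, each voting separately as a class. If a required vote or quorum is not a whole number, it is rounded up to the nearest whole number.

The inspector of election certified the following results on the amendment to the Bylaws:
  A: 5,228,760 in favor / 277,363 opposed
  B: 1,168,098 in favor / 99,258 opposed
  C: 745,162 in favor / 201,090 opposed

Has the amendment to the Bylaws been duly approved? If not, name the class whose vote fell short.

A: 4/5 of 6533685 = 5226948; 5,226,948 required, 5,228,760 in favor — approved.
B: 4/5 of 1459871 = 1167896.80, rounded up to 1167897; 1,167,897 required, 1,168,098 in favor — approved.
C: 3/5 of 1241936 = 745161.60, rounded up to 745162; 745,162 required, 745,162 in favor — approved.

Approved — every class gave the required vote.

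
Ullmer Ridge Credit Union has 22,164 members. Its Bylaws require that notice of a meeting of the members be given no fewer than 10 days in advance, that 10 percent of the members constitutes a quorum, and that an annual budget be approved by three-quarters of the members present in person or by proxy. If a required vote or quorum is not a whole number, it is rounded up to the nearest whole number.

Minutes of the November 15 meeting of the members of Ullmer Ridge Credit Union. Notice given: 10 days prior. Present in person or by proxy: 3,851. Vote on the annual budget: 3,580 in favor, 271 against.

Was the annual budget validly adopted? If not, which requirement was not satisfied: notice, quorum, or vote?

Valid — all requirements satisfied.

Notice: 10 days given; 10 required. Satisfied.
Quorum: 10% of 22,164 = 2,216.40, rounded up to 2,217; 3,851 present. Satisfied.
Vote: requires three-fourths of those present (3,851); 3/4 of 3851 = 2888.25, rounded up to 2889, so 2,889 needed; 3,580 in favor. Satisfied.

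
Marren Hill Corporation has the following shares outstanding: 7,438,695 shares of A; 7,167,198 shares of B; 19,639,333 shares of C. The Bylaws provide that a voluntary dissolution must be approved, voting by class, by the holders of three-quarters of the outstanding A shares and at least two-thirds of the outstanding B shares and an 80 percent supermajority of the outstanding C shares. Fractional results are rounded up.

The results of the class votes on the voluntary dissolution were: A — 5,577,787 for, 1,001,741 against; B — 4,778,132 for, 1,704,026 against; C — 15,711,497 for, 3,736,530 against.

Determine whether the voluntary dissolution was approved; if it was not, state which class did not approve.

Not approved — the A shares did not give the required vote.

A: 3/4 of 7438695 = 5579021.25, rounded up to 5579022; 5,579,022 required, 5,577,787 in favor — not approved.
B: 2/3 of 7167198 = 4778132; 4,778,132 required, 4,778,132 in favor — approved.
C: 4/5 of 19639333 = 15711466.40, rounded up to 15711467; 15,711,467 required, 15,711,497 in favor — approved.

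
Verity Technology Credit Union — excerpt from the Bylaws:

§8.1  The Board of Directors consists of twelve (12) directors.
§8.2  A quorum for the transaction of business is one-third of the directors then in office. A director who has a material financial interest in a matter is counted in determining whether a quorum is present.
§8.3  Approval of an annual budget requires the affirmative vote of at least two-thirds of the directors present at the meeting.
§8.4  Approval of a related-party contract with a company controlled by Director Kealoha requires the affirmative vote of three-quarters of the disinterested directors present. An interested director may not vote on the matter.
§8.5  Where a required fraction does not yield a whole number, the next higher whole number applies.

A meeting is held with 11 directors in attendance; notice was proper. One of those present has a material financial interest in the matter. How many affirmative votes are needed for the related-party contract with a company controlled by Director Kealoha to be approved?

The related-party contract with a company controlled by Director Kealoha requires three-fourths of the disinterested directors present (11 − 1 = 10).
3/4 of 10 = 7.50, rounded up to 8.

8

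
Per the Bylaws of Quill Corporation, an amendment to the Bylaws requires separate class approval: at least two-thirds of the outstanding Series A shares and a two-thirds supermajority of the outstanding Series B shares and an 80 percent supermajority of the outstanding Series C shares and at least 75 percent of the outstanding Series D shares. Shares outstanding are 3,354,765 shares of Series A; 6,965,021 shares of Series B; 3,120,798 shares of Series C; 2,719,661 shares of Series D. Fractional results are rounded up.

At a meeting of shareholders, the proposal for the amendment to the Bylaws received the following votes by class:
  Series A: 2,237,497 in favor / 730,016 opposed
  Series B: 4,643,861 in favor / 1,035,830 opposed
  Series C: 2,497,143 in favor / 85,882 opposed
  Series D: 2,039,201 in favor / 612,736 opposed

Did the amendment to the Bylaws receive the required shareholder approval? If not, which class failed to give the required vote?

Not approved — the Series D shares did not give the required vote.

Series A: 2/3 of 3354765 = 2236510; 2,236,510 required, 2,237,497 in favor — approved.
Series B: 2/3 of 6965021 = 4643347.33, rounded up to 4643348; 4,643,348 required, 4,643,861 in favor — approved.
Series C: 4/5 of 3120798 = 2496638.40, rounded up to 2496639; 2,496,639 required, 2,497,143 in favor — approved.
Series D: 3/4 of 2719661 = 2039745.75, rounded up to 2039746; 2,039,746 required, 2,039,201 in favor — not approved.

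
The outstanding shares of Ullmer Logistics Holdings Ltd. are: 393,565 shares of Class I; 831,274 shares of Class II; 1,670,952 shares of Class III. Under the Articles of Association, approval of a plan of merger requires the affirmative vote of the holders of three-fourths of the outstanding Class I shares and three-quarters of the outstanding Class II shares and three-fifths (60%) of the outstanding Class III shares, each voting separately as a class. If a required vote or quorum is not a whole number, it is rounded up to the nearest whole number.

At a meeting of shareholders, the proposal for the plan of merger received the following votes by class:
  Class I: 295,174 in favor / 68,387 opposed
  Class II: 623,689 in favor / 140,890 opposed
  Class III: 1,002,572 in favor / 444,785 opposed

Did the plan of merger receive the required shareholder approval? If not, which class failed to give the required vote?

Approved — every class gave the required vote.

Class I: 3/4 of 393565 = 295173.75, rounded up to 295174; 295,174 required, 295,174 in favor — approved.
Class II: 3/4 of 831274 = 623455.50, rounded up to 623456; 623,456 required, 623,689 in favor — approved.
Class III: 3/5 of 1670952 = 1002571.20, rounded up to 1002572; 1,002,572 required, 1,002,572 in favor — approved.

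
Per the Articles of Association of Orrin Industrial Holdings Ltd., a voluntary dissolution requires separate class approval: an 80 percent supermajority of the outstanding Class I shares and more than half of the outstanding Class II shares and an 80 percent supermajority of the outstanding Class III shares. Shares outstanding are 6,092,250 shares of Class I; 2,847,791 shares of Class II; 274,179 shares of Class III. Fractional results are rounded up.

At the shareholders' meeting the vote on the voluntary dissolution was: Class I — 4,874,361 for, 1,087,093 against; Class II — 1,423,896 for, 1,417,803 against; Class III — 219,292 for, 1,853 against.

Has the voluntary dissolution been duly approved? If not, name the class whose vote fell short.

Not approved — the Class III shares did not give the required vote.

Class I: 4/5 of 6092250 = 4873800; 4,873,800 required, 4,874,361 in favor — approved.
Class II: a majority of 2847791 is 1423896; 1,423,896 required, 1,423,896 in favor — approved.
Class III: 4/5 of 274179 = 219343.20, rounded up to 219344; 219,344 required, 219,292 in favor — not approved.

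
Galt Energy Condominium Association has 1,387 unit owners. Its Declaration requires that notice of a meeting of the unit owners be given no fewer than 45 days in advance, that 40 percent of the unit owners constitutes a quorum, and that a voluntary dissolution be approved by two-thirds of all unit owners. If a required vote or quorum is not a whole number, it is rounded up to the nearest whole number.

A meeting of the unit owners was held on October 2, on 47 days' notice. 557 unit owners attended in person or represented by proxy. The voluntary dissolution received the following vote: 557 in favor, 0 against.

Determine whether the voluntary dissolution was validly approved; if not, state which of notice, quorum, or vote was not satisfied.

Notice: 47 days given; 45 required. Satisfied.
Quorum: 40% of 1,387 = 554.80, rounded up to 555; 557 present. Satisfied.
Vote: requires two-thirds of all unit owners (1,387); 2/3 of 1387 = 924.67, rounded up to 925, so 925 needed; 557 in favor. Not satisfied.

Invalid — vote requirement not satisfied.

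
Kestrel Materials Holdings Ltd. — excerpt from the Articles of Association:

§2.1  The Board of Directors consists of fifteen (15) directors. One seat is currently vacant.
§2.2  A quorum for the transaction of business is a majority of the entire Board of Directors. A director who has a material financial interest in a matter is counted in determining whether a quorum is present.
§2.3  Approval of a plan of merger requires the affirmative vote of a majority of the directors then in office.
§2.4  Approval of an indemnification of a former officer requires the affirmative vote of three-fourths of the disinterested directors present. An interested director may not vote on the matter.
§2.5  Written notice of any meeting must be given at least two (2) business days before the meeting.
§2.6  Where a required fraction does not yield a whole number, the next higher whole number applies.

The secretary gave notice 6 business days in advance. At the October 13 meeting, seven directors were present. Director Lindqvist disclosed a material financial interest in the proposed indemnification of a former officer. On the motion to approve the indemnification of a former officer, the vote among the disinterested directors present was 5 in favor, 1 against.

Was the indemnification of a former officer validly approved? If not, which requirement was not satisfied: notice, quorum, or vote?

Notice: 6 business days given; 2 required (6 ≥ 2). Satisfied.
Quorum: 7 present (interested directors count toward quorum); quorum is 8. Not satisfied.
Vote: the indemnification of a former officer requires three-fourths of the disinterested directors present (7 − 1 = 6). 3/4 of 6 = 4.50, rounded up to 5, so 5 affirmative votes are needed; 5 voted in favor. Satisfied. (Moot — without a quorum no business can be validly transacted.)

Invalid — quorum requirement not satisfied.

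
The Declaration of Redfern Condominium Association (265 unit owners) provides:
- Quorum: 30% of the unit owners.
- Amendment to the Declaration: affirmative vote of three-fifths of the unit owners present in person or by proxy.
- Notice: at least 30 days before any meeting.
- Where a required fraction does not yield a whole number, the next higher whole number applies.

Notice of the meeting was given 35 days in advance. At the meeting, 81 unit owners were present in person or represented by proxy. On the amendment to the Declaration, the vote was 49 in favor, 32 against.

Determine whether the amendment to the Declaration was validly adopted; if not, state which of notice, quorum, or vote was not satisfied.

Valid — all requirements satisfied.

Notice: 35 days given; 30 required. Satisfied.
Quorum: 30% of 265 = 79.50, rounded up to 80; 81 present. Satisfied.
Vote: requires three-fifths of those present (81); 3/5 of 81 = 48.60, rounded up to 49, so 49 needed; 49 in favor. Satisfied.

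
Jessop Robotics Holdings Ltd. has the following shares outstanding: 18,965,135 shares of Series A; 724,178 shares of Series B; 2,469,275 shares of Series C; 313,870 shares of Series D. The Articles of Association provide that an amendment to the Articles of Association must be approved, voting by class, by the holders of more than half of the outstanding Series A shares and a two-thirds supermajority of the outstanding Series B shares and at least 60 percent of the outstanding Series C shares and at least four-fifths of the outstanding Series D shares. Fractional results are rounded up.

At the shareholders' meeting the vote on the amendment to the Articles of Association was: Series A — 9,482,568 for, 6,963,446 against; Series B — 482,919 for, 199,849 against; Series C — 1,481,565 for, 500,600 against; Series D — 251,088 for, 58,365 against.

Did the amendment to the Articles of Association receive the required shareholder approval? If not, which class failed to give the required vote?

Series A: a majority of 18965135 is 9482568; 9,482,568 required, 9,482,568 in favor — approved.
Series B: 2/3 of 724178 = 482785.33, rounded up to 482786; 482,786 required, 482,919 in favor — approved.
Series C: 3/5 of 2469275 = 1481565; 1,481,565 required, 1,481,565 in favor — approved.
Series D: 4/5 of 313870 = 251096; 251,096 required, 251,088 in favor — not approved.

Not approved — the Series D shares did not give the required vote.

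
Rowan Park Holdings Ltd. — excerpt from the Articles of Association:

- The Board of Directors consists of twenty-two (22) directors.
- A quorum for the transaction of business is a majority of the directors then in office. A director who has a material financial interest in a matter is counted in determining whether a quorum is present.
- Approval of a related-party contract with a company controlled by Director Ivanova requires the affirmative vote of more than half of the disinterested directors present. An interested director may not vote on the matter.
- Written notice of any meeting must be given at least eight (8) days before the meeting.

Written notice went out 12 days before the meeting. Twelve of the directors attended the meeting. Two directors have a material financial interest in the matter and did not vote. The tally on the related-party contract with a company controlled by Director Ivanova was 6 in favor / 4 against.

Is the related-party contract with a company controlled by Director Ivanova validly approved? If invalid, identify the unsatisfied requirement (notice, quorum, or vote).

Valid — all requirements satisfied.

Notice: 12 days given; 8 required (12 ≥ 8). Satisfied.
Quorum: 12 present (interested directors count toward quorum); quorum is 12. Satisfied.
Vote: the related-party contract with a company controlled by Director Ivanova requires a majority of the disinterested directors present (12 − 2 = 10). A majority of 10 is 6, so 6 affirmative votes are needed; 6 voted in favor. Satisfied.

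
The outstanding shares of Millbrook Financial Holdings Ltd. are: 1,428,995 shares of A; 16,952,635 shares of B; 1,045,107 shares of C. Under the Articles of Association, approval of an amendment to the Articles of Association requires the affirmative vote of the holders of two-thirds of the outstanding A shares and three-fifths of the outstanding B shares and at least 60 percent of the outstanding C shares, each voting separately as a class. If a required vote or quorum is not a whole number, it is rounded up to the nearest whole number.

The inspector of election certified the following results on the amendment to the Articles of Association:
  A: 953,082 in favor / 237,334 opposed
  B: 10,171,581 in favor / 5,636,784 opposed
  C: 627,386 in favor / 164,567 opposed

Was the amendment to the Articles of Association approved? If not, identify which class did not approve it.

A: 2/3 of 1428995 = 952663.33, rounded up to 952664; 952,664 required, 953,082 in favor — approved.
B: 3/5 of 16952635 = 10171581; 10,171,581 required, 10,171,581 in favor — approved.
C: 3/5 of 1045107 = 627064.20, rounded up to 627065; 627,065 required, 627,386 in favor — approved.

Approved — every class gave the required vote.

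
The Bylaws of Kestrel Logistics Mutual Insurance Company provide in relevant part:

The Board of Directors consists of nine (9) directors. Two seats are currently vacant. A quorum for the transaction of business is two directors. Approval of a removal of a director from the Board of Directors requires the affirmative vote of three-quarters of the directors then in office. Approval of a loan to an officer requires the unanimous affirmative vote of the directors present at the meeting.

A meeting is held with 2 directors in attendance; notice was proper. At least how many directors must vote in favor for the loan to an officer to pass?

2

The loan to an officer requires the unanimous vote of the directors present (2).
Unanimous means all 2.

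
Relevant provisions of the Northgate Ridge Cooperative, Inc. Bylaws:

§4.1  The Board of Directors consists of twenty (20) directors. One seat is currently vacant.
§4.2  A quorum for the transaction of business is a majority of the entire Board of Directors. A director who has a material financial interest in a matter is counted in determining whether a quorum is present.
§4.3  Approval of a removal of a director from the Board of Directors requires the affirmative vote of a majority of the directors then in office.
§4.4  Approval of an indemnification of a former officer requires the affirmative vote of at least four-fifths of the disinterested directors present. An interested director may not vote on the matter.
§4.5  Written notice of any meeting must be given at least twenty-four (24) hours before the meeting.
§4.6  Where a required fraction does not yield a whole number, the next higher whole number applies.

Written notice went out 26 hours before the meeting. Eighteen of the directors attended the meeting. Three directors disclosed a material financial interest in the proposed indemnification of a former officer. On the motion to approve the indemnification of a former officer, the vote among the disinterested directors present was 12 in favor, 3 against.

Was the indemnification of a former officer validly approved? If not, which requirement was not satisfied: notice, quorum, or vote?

Valid — all requirements satisfied.

Notice: 26 hours given; 24 required (26 ≥ 24). Satisfied.
Quorum: 18 present (interested directors count toward quorum); quorum is 11. Satisfied.
Vote: the indemnification of a former officer requires four-fifths of the disinterested directors present (18 − 3 = 15). 4/5 of 15 = 12, so 12 affirmative votes are needed; 12 voted in favor. Satisfied.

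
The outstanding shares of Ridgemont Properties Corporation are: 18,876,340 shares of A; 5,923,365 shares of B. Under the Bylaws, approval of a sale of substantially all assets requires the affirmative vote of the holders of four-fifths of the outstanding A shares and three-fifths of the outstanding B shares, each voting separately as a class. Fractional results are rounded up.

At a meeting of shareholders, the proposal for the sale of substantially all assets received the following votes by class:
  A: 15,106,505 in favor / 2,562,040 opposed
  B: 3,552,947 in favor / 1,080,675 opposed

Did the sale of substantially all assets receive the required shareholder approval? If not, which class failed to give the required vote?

A: 4/5 of 18876340 = 15101072; 15,101,072 required, 15,106,505 in favor — approved.
B: 3/5 of 5923365 = 3554019; 3,554,019 required, 3,552,947 in favor — not approved.

Not approved — the B shares did not give the required vote.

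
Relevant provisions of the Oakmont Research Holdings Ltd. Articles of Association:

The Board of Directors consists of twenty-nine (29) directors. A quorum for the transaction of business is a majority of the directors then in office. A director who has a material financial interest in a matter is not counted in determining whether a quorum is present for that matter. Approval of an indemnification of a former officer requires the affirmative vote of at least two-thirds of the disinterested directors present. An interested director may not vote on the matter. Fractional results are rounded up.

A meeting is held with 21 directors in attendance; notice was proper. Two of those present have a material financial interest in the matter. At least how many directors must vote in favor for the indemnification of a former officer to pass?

The indemnification of a former officer requires two-thirds of the disinterested directors present (21 − 2 = 19).
2/3 of 19 = 12.67, rounded up to 13.

13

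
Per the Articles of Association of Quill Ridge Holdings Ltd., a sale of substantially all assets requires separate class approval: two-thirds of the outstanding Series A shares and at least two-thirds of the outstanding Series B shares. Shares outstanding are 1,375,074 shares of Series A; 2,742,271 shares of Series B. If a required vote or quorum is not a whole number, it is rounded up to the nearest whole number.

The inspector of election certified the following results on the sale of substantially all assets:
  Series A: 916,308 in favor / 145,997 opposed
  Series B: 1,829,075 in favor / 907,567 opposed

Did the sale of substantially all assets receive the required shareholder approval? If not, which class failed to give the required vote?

Not approved — the Series A shares did not give the required vote.

Series A: 2/3 of 1375074 = 916716; 916,716 required, 916,308 in favor — not approved.
Series B: 2/3 of 2742271 = 1828180.67, rounded up to 1828181; 1,828,181 required, 1,829,075 in favor — approved.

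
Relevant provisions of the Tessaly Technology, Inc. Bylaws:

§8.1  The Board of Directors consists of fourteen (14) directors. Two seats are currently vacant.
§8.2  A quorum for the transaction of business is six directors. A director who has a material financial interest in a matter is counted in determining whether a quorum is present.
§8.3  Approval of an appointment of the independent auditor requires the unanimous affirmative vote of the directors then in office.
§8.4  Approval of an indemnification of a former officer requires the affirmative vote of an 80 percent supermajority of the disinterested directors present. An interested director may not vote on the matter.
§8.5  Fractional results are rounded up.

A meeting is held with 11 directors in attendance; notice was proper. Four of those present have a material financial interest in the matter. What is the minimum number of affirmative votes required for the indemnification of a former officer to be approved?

6

The indemnification of a former officer requires four-fifths of the disinterested directors present (11 − 4 = 7).
4/5 of 7 = 5.60, rounded up to 6.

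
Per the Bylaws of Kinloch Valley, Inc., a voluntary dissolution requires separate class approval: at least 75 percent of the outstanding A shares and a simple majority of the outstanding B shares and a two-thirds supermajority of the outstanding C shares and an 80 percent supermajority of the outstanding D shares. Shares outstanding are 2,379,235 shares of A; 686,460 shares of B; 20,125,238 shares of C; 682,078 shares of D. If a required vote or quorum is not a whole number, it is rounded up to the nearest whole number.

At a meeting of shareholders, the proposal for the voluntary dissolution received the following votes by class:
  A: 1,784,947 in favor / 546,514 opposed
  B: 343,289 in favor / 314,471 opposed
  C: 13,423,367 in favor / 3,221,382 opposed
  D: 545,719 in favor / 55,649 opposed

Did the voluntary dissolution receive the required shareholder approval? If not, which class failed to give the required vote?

Approved — every class gave the required vote.

A: 3/4 of 2379235 = 1784426.25, rounded up to 1784427; 1,784,427 required, 1,784,947 in favor — approved.
B: a majority of 686460 is 343231; 343,231 required, 343,289 in favor — approved.
C: 2/3 of 20125238 = 13416825.33, rounded up to 13416826; 13,416,826 required, 13,423,367 in favor — approved.
D: 4/5 of 682078 = 545662.40, rounded up to 545663; 545,663 required, 545,719 in favor — approved.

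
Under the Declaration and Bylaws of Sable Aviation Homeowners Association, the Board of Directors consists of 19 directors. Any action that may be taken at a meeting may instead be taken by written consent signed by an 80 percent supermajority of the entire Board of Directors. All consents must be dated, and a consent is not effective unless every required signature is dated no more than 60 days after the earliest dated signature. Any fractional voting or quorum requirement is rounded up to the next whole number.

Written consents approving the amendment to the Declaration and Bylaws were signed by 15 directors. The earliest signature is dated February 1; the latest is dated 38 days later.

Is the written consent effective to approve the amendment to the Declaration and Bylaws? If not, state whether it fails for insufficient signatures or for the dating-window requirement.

Not effective — insufficient signatures.

Signatures required: an 80 percent supermajority of 19 — 4/5 of 19 = 15.20, rounded up to 16, so 16 needed; 15 signed. Insufficient.
Dating window: the latest signature is 38 days after the earliest; the limit is 60 days. Within the window.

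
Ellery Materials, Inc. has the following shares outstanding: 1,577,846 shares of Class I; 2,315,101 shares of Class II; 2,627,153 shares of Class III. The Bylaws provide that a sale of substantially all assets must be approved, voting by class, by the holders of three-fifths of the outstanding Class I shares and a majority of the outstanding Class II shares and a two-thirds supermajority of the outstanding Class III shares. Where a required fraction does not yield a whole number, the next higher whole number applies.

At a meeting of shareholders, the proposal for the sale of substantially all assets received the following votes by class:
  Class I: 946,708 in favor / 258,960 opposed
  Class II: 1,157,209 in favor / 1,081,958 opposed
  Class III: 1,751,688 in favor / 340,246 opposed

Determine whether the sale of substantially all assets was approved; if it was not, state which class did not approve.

Not approved — the Class II shares did not give the required vote.

Class I: 3/5 of 1577846 = 946707.60, rounded up to 946708; 946,708 required, 946,708 in favor — approved.
Class II: a majority of 2315101 is 1157551; 1,157,551 required, 1,157,209 in favor — not approved.
Class III: 2/3 of 2627153 = 1751435.33, rounded up to 1751436; 1,751,436 required, 1,751,688 in favor — approved.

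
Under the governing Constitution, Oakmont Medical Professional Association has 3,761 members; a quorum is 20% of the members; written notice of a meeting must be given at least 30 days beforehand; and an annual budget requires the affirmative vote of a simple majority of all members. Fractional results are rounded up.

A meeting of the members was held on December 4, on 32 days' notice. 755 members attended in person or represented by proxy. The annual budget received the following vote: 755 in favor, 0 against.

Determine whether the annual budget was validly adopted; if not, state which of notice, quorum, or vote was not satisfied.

Notice: 32 days given; 30 required. Satisfied.
Quorum: 20% of 3,761 = 752.20, rounded up to 753; 755 present. Satisfied.
Vote: requires a majority of all members (3,761); a majority of 3761 is 1881, so 1,881 needed; 755 in favor. Not satisfied.

Invalid — vote requirement not satisfied.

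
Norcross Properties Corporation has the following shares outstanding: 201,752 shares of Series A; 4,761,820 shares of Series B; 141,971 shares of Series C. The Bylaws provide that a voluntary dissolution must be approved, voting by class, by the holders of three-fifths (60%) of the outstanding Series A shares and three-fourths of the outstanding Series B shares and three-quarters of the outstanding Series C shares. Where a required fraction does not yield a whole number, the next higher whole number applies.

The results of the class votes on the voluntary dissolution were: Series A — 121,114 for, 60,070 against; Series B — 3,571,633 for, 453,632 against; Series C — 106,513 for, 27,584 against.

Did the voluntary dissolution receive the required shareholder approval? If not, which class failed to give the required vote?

Approved — every class gave the required vote.

Series A: 3/5 of 201752 = 121051.20, rounded up to 121052; 121,052 required, 121,114 in favor — approved.
Series B: 3/4 of 4761820 = 3571365; 3,571,365 required, 3,571,633 in favor — approved.
Series C: 3/4 of 141971 = 106478.25, rounded up to 106479; 106,479 required, 106,513 in favor — approved.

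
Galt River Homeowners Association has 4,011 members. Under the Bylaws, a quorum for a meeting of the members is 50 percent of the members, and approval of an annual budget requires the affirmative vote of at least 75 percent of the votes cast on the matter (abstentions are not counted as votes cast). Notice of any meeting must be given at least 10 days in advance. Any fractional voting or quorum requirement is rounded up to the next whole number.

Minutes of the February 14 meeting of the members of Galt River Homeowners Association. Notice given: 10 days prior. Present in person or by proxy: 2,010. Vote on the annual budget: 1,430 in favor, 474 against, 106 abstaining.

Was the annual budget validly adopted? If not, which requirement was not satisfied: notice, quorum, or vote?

Notice: 10 days given; 10 required. Satisfied.
Quorum: 50% of 4,011 = 2,005.50, rounded up to 2,006; 2,010 present. Satisfied.
Vote: requires three-fourths of the votes cast (2,010 − 106 abstaining = 1,904); 3/4 of 1904 = 1428, so 1,428 needed; 1,430 in favor. Satisfied.

Valid — all requirements satisfied.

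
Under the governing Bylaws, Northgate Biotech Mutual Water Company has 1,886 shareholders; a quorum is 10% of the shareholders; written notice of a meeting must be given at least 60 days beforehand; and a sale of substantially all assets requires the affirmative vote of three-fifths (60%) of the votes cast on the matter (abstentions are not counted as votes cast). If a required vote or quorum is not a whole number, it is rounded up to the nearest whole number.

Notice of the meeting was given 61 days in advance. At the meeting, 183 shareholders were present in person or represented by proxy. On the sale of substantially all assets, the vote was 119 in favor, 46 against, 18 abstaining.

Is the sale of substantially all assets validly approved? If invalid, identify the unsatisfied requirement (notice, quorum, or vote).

Invalid — quorum requirement not satisfied.

Notice: 61 days given; 60 required. Satisfied.
Quorum: 10% of 1,886 = 188.60, rounded up to 189; 183 present. Not satisfied.
Vote: requires three-fifths of the votes cast (183 − 18 abstaining = 165); 3/5 of 165 = 99, so 99 needed; 119 in favor. Satisfied.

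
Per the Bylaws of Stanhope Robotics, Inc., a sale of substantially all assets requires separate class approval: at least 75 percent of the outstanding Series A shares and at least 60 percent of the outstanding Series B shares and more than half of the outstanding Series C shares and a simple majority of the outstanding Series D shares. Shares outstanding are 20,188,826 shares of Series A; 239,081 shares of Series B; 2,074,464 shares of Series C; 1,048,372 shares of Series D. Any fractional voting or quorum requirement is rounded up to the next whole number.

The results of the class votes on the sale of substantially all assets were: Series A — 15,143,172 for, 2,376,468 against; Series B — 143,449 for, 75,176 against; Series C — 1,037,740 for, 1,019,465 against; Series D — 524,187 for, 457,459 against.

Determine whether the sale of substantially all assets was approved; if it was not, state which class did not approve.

Approved — every class gave the required vote.

Series A: 3/4 of 20188826 = 15141619.50, rounded up to 15141620; 15,141,620 required, 15,143,172 in favor — approved.
Series B: 3/5 of 239081 = 143448.60, rounded up to 143449; 143,449 required, 143,449 in favor — approved.
Series C: a majority of 2074464 is 1037233; 1,037,233 required, 1,037,740 in favor — approved.
Series D: a majority of 1048372 is 524187; 524,187 required, 524,187 in favor — approved.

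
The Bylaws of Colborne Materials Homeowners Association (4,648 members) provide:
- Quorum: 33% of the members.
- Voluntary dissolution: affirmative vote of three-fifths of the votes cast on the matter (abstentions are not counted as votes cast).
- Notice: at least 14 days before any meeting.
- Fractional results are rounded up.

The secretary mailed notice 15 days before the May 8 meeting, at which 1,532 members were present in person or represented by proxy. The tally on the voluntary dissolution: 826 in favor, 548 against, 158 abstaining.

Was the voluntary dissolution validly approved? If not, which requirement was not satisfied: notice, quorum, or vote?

Notice: 15 days given; 14 required. Satisfied.
Quorum: 33% of 4,648 = 1,533.84, rounded up to 1,534; 1,532 present. Not satisfied.
Vote: requires three-fifths of the votes cast (1,532 − 158 abstaining = 1,374); 3/5 of 1374 = 824.40, rounded up to 825, so 825 needed; 826 in favor. Satisfied.

Invalid — quorum requirement not satisfied.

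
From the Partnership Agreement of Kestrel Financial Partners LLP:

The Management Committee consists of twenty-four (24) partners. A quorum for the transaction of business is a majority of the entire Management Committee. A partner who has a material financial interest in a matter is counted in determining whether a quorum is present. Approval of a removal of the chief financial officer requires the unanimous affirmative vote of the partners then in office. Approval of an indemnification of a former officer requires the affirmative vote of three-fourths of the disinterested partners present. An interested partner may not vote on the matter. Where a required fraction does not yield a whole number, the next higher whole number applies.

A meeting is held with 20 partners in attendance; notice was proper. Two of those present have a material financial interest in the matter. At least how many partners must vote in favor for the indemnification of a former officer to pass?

The indemnification of a former officer requires three-fourths of the disinterested partners present (20 − 2 = 18).
3/4 of 18 = 13.50, rounded up to 14.

14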